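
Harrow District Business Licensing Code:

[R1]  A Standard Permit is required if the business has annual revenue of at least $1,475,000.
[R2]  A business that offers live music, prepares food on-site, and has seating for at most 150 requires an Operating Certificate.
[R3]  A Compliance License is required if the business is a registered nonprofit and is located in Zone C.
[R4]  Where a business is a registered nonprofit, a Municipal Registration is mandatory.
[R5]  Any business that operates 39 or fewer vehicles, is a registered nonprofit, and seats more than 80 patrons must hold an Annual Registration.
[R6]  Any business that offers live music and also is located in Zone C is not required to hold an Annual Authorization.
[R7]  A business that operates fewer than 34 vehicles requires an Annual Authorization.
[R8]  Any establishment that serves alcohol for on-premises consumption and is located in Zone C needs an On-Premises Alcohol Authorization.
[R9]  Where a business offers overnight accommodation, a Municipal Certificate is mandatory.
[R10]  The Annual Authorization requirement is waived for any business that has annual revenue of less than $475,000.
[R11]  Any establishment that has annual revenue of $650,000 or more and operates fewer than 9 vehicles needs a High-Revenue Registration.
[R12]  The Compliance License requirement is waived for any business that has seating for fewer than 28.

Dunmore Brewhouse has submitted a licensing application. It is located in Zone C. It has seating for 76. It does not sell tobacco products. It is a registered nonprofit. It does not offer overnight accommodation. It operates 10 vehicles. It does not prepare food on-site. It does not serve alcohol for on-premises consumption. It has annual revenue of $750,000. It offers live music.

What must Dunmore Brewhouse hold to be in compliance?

Compliance License, Municipal Registration

[R1] revenue $750,000 < $1,475,000 → Standard Permit not required.
[R2] offers live music; does not prepare food on-site; seating 76 ≤ 150 → Operating Certificate not required.
[R3] is a registered nonprofit; is located in Zone C → Compliance License required.
[R4] is a registered nonprofit → Municipal Registration required.
[R5] vehicles 10 ≤ 39; is a registered nonprofit; seating 76 ≤ 80 → Annual Registration not required.
[R6] offers live music; is located in Zone C → exempt from Annual Authorization.
[R7] vehicles 10 < 34 → Annual Authorization required.
[R8] does not serve alcohol for on-premises consumption; is located in Zone C → On-Premises Alcohol Authorization not required.
[R9] does not offer overnight accommodation → Municipal Certificate not required.
[R10] revenue $750,000 ≥ $475,000 → Annual Authorization exemption does not apply.
[R11] revenue $750,000 ≥ $650,000; vehicles 10 ≥ 9 → High-Revenue Registration not required.
[R12] seating 76 ≥ 28 → Compliance License exemption does not apply.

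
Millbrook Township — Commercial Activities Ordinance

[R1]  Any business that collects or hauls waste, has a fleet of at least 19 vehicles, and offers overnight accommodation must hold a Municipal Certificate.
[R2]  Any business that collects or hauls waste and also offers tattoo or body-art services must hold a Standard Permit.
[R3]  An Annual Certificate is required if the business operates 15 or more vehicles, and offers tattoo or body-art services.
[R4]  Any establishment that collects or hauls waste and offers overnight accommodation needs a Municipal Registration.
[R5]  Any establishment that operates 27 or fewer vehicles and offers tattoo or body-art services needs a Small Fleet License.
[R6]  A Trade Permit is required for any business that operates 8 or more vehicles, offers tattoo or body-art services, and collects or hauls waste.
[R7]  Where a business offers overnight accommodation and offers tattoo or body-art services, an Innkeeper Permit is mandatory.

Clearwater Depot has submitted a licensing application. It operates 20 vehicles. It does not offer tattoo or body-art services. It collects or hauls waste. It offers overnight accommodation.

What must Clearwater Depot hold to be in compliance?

Municipal Certificate, Municipal Registration

[R1] collects or hauls waste; vehicles 20 ≥ 19; offers overnight accommodation → Municipal Certificate required.
[R2] collects or hauls waste; does not offer tattoo or body-art services → Standard Permit not required.
[R3] vehicles 20 ≥ 15; does not offer tattoo or body-art services → Annual Certificate not required.
[R4] collects or hauls waste; offers overnight accommodation → Municipal Registration required.
[R5] vehicles 20 ≤ 27; does not offer tattoo or body-art services → Small Fleet License not required.
[R6] vehicles 20 ≥ 8; does not offer tattoo or body-art services; collects or hauls waste → Trade Permit not required.
[R7] offers overnight accommodation; does not offer tattoo or body-art services → Innkeeper Permit not required.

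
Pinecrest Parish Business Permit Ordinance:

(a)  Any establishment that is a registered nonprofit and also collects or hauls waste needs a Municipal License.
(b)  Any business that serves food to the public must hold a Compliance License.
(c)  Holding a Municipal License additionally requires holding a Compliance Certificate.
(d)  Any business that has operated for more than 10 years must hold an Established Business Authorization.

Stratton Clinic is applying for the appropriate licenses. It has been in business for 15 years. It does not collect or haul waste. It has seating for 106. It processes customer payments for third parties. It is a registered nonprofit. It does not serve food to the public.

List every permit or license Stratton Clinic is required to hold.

Established Business Authorization

(a) is a registered nonprofit; does not collect or haul waste → Municipal License not required.
(b) does not serve food to the public → Compliance License not required.
(c) Municipal License is not required → no effect.
(d) years in business 15 > 10 → Established Business Authorization required.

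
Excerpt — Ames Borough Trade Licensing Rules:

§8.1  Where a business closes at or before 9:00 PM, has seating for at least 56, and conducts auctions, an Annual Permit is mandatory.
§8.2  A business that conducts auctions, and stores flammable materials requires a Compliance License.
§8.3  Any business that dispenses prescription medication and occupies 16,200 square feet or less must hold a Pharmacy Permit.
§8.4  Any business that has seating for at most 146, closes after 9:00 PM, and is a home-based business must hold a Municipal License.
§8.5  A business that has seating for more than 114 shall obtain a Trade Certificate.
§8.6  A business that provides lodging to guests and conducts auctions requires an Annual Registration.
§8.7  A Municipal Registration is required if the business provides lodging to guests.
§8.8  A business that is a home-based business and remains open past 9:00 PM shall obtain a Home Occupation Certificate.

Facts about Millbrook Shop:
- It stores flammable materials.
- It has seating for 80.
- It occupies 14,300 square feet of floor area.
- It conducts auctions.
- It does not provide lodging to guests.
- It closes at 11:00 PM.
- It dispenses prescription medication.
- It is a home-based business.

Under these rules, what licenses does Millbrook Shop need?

Compliance License, Home Occupation Certificate, Municipal License, Pharmacy Permit

§8.1 closes 11:00 PM, after 9:00 PM; seating 80 ≥ 56; conducts auctions → Annual Permit not required.
§8.2 conducts auctions; stores flammable materials → Compliance License required.
§8.3 dispenses prescription medication; floor area 14,300 square feet ≤ 16,200 square feet → Pharmacy Permit required.
§8.4 seating 80 ≤ 146; closes 11:00 PM, after 9:00 PM; is a home-based business → Municipal License required.
§8.5 seating 80 ≤ 114 → Trade Certificate not required.
§8.6 does not provide lodging to guests; conducts auctions → Annual Registration not required.
§8.7 does not provide lodging to guests → Municipal Registration not required.
§8.8 is a home-based business; closes 11:00 PM, after 9:00 PM → Home Occupation Certificate required.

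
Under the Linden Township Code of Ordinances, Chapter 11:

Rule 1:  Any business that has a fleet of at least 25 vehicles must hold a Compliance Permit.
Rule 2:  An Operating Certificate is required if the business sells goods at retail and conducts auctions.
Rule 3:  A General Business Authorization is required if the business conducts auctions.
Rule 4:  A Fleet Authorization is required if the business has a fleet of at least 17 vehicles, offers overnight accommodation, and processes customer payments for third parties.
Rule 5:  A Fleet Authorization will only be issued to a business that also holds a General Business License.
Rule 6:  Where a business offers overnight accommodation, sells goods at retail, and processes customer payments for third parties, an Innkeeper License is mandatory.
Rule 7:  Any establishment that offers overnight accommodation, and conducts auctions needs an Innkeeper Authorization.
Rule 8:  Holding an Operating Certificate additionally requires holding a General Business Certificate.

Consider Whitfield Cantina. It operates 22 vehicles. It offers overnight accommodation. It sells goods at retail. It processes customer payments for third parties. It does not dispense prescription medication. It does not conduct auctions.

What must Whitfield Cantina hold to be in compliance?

Fleet Authorization, General Business License, Innkeeper License

Rule 1: vehicles 22 < 25 → Compliance Permit not required.
Rule 2: sells goods at retail; does not conduct auctions → Operating Certificate not required.
Rule 3: does not conduct auctions → General Business Authorization not required.
Rule 4: vehicles 22 ≥ 17; offers overnight accommodation; processes customer payments for third parties → Fleet Authorization required.
Rule 5: Fleet Authorization is required → General Business License also required.
Rule 6: offers overnight accommodation; sells goods at retail; processes customer payments for third parties → Innkeeper License required.
Rule 7: offers overnight accommodation; does not conduct auctions → Innkeeper Authorization not required.
Rule 8: Operating Certificate is not required → no effect.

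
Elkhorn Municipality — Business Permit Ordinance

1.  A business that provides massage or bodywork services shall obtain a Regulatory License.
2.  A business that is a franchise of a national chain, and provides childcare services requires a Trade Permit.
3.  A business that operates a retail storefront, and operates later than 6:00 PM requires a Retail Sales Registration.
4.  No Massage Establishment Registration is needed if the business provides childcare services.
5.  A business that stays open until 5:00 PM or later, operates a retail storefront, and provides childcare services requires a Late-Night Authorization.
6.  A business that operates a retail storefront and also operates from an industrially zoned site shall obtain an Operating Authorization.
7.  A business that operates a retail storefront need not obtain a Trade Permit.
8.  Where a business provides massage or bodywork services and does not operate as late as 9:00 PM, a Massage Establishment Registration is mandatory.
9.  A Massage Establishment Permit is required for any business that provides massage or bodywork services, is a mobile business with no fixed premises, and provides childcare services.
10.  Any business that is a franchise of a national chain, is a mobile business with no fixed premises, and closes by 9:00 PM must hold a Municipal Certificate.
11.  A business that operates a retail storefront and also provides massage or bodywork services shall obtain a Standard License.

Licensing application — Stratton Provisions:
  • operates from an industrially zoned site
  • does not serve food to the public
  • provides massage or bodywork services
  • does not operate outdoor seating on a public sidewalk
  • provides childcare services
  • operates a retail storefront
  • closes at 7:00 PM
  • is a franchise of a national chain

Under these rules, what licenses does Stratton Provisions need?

1. provides massage or bodywork services → Regulatory License required.
2. is a franchise of a national chain; provides childcare services → Trade Permit required.
3. operates a retail storefront; closes 7:00 PM, after 6:00 PM → Retail Sales Registration required.
4. provides childcare services → exempt from Massage Establishment Registration.
5. closes 7:00 PM, after 5:00 PM; operates a retail storefront; provides childcare services → Late-Night Authorization required.
6. operates a retail storefront; operates from an industrially zoned site → Operating Authorization required.
7. operates a retail storefront → exempt from Trade Permit.
8. provides massage or bodywork services; closes 7:00 PM, at/before 9:00 PM → Massage Establishment Registration required.
9. provides massage or bodywork services; operates from an industrially zoned site (not: is a mobile business with no fixed premises); provides childcare services → Massage Establishment Permit not required.
10. is a franchise of a national chain; operates from an industrially zoned site (not: is a mobile business with no fixed premises); closes 7:00 PM, at/before 9:00 PM → Municipal Certificate not required.
11. operates a retail storefront; provides massage or bodywork services → Standard License required.

Late-Night Authorization, Operating Authorization, Regulatory License, Retail Sales Registration, Standard License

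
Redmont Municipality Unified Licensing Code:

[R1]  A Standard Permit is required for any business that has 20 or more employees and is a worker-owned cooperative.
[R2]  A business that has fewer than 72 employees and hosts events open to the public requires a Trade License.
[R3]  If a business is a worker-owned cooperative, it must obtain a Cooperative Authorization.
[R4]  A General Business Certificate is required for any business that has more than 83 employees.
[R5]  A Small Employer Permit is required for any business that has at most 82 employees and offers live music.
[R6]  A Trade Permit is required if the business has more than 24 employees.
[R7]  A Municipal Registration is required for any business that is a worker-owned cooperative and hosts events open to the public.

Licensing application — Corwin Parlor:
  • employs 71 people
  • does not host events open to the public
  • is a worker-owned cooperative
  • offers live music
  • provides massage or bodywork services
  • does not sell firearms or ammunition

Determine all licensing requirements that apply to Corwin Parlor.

Cooperative Authorization, Small Employer Permit, Standard Permit, Trade Permit

[R1] employees 71 ≥ 20; is a worker-owned cooperative → Standard Permit required.
[R2] employees 71 < 72; does not host events open to the public → Trade License not required.
[R3] is a worker-owned cooperative → Cooperative Authorization required.
[R4] employees 71 ≤ 83 → General Business Certificate not required.
[R5] employees 71 ≤ 82; offers live music → Small Employer Permit required.
[R6] employees 71 > 24 → Trade Permit required.
[R7] is a worker-owned cooperative; does not host events open to the public → Municipal Registration not required.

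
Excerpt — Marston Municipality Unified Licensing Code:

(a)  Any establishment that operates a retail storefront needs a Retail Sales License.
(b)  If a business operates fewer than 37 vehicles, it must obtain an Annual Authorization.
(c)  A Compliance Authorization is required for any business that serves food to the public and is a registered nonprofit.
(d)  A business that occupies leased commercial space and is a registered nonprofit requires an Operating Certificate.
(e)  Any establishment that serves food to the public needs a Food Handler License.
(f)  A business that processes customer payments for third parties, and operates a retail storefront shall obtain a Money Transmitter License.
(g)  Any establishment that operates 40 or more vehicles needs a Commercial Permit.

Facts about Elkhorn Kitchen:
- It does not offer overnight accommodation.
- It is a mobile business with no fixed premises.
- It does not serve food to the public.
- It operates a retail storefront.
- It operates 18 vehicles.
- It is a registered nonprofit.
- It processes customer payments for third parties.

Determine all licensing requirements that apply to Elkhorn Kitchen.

Annual Authorization, Money Transmitter License, Retail Sales License

(a) operates a retail storefront → Retail Sales License required.
(b) vehicles 18 < 37 → Annual Authorization required.
(c) does not serve food to the public; is a registered nonprofit → Compliance Authorization not required.
(d) is a mobile business with no fixed premises (not: occupies leased commercial space); is a registered nonprofit → Operating Certificate not required.
(e) does not serve food to the public → Food Handler License not required.
(f) processes customer payments for third parties; operates a retail storefront → Money Transmitter License required.
(g) vehicles 18 < 40 → Commercial Permit not required.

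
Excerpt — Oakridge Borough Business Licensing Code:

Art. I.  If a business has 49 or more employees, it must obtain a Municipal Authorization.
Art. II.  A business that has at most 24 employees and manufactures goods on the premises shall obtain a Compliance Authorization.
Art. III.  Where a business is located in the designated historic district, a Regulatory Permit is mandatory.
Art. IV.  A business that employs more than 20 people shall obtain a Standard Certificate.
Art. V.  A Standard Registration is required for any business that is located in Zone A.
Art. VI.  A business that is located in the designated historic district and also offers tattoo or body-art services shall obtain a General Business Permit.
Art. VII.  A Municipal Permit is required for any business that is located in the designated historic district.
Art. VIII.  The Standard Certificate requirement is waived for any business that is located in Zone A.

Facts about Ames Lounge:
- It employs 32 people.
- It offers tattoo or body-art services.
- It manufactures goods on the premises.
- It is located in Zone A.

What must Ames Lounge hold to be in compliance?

Standard Registration

Art. I. employees 32 < 49 → Municipal Authorization not required.
Art. II. employees 32 > 24; manufactures goods on the premises → Compliance Authorization not required.
Art. III. is located in Zone A (not: is located in the designated historic district) → Regulatory Permit not required.
Art. IV. employees 32 > 20 → Standard Certificate required.
Art. V. is located in Zone A → Standard Registration required.
Art. VI. is located in Zone A (not: is located in the designated historic district); offers tattoo or body-art services → General Business Permit not required.
Art. VII. is located in Zone A (not: is located in the designated historic district) → Municipal Permit not required.
Art. VIII. is located in Zone A → exempt from Standard Certificate.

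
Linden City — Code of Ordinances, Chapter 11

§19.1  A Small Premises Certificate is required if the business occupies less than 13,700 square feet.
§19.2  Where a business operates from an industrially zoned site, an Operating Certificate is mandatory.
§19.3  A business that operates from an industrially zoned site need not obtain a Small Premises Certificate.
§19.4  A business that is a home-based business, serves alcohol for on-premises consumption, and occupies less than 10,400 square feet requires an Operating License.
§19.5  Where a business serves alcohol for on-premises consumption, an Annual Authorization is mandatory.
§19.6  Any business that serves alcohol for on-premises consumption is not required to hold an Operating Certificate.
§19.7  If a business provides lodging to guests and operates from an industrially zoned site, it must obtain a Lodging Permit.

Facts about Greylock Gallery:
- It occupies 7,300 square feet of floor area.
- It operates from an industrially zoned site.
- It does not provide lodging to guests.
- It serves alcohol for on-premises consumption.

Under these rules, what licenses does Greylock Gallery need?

§19.1 floor area 7,300 square feet < 13,700 square feet → Small Premises Certificate required.
§19.2 operates from an industrially zoned site → Operating Certificate required.
§19.3 operates from an industrially zoned site → exempt from Small Premises Certificate.
§19.4 operates from an industrially zoned site (not: is a home-based business); serves alcohol for on-premises consumption; floor area 7,300 square feet < 10,400 square feet → Operating License not required.
§19.5 serves alcohol for on-premises consumption → Annual Authorization required.
§19.6 serves alcohol for on-premises consumption → exempt from Operating Certificate.
§19.7 does not provide lodging to guests; operates from an industrially zoned site → Lodging Permit not required.

Annual Authorization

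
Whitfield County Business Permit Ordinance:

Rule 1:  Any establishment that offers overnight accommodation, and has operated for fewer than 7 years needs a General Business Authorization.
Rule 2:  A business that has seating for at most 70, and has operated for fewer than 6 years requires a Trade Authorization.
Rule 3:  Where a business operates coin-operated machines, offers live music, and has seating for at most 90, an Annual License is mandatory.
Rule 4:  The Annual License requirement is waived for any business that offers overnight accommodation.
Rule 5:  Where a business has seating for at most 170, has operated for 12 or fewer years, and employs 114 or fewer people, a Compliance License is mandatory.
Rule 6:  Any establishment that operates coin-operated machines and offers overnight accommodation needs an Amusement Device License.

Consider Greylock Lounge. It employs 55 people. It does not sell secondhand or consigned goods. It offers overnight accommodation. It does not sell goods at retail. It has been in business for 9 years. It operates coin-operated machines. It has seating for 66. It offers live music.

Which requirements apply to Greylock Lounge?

Amusement Device License, Compliance License

Rule 1: offers overnight accommodation; years in business 9 ≥ 7 → General Business Authorization not required.
Rule 2: seating 66 ≤ 70; years in business 9 ≥ 6 → Trade Authorization not required.
Rule 3: operates coin-operated machines; offers live music; seating 66 ≤ 90 → Annual License required.
Rule 4: offers overnight accommodation → exempt from Annual License.
Rule 5: seating 66 ≤ 170; years in business 9 ≤ 12; employees 55 ≤ 114 → Compliance License required.
Rule 6: operates coin-operated machines; offers overnight accommodation → Amusement Device License required.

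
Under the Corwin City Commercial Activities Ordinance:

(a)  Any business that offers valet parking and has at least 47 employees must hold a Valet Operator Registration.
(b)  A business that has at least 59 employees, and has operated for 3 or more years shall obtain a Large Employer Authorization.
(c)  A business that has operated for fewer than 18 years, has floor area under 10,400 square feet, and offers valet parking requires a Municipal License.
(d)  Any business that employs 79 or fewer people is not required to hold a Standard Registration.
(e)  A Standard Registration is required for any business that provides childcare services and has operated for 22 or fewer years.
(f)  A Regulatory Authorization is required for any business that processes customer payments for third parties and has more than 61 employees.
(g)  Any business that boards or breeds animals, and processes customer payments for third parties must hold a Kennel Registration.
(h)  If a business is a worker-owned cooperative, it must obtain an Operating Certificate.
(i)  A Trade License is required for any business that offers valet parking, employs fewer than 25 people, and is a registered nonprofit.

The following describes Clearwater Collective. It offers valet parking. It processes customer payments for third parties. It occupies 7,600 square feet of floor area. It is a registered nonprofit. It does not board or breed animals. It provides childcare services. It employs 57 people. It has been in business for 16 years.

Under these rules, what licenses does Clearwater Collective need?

(a) offers valet parking; employees 57 ≥ 47 → Valet Operator Registration required.
(b) employees 57 < 59; years in business 16 ≥ 3 → Large Employer Authorization not required.
(c) years in business 16 < 18; floor area 7,600 square feet < 10,400 square feet; offers valet parking → Municipal License required.
(d) employees 57 ≤ 79 → exempt from Standard Registration.
(e) provides childcare services; years in business 16 ≤ 22 → Standard Registration required.
(f) processes customer payments for third parties; employees 57 ≤ 61 → Regulatory Authorization not required.
(g) does not board or breed animals; processes customer payments for third parties → Kennel Registration not required.
(h) is a registered nonprofit (not: is a worker-owned cooperative) → Operating Certificate not required.
(i) offers valet parking; employees 57 ≥ 25; is a registered nonprofit → Trade License not required.

Municipal License, Valet Operator Registration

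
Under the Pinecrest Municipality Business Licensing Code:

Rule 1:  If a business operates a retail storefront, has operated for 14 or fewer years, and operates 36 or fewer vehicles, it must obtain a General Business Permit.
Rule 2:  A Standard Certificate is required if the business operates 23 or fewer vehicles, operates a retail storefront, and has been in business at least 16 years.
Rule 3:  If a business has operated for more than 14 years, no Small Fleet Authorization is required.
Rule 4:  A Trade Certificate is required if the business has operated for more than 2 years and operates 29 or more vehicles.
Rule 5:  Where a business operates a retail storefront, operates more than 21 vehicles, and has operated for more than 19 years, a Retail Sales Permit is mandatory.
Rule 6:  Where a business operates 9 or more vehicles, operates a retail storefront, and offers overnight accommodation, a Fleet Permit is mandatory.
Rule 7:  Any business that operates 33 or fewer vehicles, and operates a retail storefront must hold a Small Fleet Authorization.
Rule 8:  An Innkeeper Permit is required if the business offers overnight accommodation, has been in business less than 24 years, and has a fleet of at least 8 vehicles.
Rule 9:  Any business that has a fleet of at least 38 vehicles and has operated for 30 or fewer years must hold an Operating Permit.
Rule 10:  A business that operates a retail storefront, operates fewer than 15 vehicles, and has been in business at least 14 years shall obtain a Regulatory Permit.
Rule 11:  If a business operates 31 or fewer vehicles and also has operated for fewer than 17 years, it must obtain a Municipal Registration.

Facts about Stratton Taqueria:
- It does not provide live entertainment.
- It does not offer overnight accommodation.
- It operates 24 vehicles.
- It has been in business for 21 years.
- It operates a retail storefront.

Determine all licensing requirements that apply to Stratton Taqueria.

Retail Sales Permit

Rule 1: operates a retail storefront; years in business 21 > 14; vehicles 24 ≤ 36 → General Business Permit not required.
Rule 2: vehicles 24 > 23; operates a retail storefront; years in business 21 ≥ 16 → Standard Certificate not required.
Rule 3: years in business 21 > 14 → exempt from Small Fleet Authorization.
Rule 4: years in business 21 > 2; vehicles 24 < 29 → Trade Certificate not required.
Rule 5: operates a retail storefront; vehicles 24 > 21; years in business 21 > 19 → Retail Sales Permit required.
Rule 6: vehicles 24 ≥ 9; operates a retail storefront; does not offer overnight accommodation → Fleet Permit not required.
Rule 7: vehicles 24 ≤ 33; operates a retail storefront → Small Fleet Authorization required.
Rule 8: does not offer overnight accommodation; years in business 21 < 24; vehicles 24 ≥ 8 → Innkeeper Permit not required.
Rule 9: vehicles 24 < 38; years in business 21 ≤ 30 → Operating Permit not required.
Rule 10: operates a retail storefront; vehicles 24 ≥ 15; years in business 21 ≥ 14 → Regulatory Permit not required.
Rule 11: vehicles 24 ≤ 31; years in business 21 ≥ 17 → Municipal Registration not required.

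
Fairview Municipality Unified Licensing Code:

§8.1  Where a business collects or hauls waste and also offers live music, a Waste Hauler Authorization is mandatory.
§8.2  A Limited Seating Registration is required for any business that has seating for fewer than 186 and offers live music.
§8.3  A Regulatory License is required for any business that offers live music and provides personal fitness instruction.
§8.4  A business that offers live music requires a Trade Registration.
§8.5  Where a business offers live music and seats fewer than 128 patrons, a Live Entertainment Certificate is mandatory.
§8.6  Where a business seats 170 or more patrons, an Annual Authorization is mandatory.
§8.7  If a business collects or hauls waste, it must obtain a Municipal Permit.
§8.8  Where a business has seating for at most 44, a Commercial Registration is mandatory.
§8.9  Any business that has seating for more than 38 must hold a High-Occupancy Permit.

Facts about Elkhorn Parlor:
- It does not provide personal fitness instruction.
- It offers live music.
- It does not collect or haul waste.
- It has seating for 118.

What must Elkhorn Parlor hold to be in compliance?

§8.1 does not collect or haul waste; offers live music → Waste Hauler Authorization not required.
§8.2 seating 118 < 186; offers live music → Limited Seating Registration required.
§8.3 offers live music; does not provide personal fitness instruction → Regulatory License not required.
§8.4 offers live music → Trade Registration required.
§8.5 offers live music; seating 118 < 128 → Live Entertainment Certificate required.
§8.6 seating 118 < 170 → Annual Authorization not required.
§8.7 does not collect or haul waste → Municipal Permit not required.
§8.8 seating 118 > 44 → Commercial Registration not required.
§8.9 seating 118 > 38 → High-Occupancy Permit required.

High-Occupancy Permit, Limited Seating Registration, Live Entertainment Certificate, Trade Registration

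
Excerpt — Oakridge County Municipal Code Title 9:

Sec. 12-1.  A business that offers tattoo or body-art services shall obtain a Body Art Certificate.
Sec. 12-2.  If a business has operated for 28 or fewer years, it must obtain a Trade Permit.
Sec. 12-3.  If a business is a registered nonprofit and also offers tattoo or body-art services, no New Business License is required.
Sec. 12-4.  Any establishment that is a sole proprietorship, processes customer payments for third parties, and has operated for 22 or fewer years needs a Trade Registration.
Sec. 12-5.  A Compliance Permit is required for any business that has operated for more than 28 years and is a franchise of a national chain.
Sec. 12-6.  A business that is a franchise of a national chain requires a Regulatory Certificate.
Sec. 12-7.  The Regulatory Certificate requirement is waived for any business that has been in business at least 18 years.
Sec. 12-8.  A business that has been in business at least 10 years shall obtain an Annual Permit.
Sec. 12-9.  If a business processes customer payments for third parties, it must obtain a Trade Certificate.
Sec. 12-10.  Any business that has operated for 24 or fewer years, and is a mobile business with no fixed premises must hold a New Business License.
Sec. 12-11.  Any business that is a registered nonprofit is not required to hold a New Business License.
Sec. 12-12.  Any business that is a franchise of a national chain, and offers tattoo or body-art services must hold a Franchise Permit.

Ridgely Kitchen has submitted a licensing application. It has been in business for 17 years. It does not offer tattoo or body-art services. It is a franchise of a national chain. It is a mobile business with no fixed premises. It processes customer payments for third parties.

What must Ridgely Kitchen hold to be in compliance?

Annual Permit, New Business License, Regulatory Certificate, Trade Certificate, Trade Permit

Sec. 12-1. does not offer tattoo or body-art services → Body Art Certificate not required.
Sec. 12-2. years in business 17 ≤ 28 → Trade Permit required.
Sec. 12-3. is a franchise of a national chain (not: is a registered nonprofit); does not offer tattoo or body-art services → New Business License exemption does not apply.
Sec. 12-4. is a franchise of a national chain (not: is a sole proprietorship); processes customer payments for third parties; years in business 17 ≤ 22 → Trade Registration not required.
Sec. 12-5. years in business 17 ≤ 28; is a franchise of a national chain → Compliance Permit not required.
Sec. 12-6. is a franchise of a national chain → Regulatory Certificate required.
Sec. 12-7. years in business 17 < 18 → Regulatory Certificate exemption does not apply.
Sec. 12-8. years in business 17 ≥ 10 → Annual Permit required.
Sec. 12-9. processes customer payments for third parties → Trade Certificate required.
Sec. 12-10. years in business 17 ≤ 24; is a mobile business with no fixed premises → New Business License required.
Sec. 12-11. is a franchise of a national chain (not: is a registered nonprofit) → New Business License exemption does not apply.
Sec. 12-12. is a franchise of a national chain; does not offer tattoo or body-art services → Franchise Permit not required.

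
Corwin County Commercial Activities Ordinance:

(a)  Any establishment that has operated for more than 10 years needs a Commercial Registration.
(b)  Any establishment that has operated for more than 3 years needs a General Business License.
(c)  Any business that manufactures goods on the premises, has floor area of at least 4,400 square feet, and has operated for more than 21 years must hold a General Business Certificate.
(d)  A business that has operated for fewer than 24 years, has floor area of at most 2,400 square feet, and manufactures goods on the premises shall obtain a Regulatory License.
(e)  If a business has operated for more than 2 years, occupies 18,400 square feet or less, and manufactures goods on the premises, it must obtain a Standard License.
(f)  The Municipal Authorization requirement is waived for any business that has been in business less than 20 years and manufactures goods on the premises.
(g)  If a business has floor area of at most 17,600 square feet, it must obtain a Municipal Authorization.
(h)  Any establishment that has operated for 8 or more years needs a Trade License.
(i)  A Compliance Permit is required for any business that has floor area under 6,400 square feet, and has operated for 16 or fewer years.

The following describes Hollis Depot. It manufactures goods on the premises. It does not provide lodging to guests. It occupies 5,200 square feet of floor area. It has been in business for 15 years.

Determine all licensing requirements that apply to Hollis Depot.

(a) years in business 15 > 10 → Commercial Registration required.
(b) years in business 15 > 3 → General Business License required.
(c) manufactures goods on the premises; floor area 5,200 square feet ≥ 4,400 square feet; years in business 15 ≤ 21 → General Business Certificate not required.
(d) years in business 15 < 24; floor area 5,200 square feet > 2,400 square feet; manufactures goods on the premises → Regulatory License not required.
(e) years in business 15 > 2; floor area 5,200 square feet ≤ 18,400 square feet; manufactures goods on the premises → Standard License required.
(f) years in business 15 < 20; manufactures goods on the premises → exempt from Municipal Authorization.
(g) floor area 5,200 square feet ≤ 17,600 square feet → Municipal Authorization required.
(h) years in business 15 ≥ 8 → Trade License required.
(i) floor area 5,200 square feet < 6,400 square feet; years in business 15 ≤ 16 → Compliance Permit required.

Commercial Registration, Compliance Permit, General Business License, Standard License, Trade License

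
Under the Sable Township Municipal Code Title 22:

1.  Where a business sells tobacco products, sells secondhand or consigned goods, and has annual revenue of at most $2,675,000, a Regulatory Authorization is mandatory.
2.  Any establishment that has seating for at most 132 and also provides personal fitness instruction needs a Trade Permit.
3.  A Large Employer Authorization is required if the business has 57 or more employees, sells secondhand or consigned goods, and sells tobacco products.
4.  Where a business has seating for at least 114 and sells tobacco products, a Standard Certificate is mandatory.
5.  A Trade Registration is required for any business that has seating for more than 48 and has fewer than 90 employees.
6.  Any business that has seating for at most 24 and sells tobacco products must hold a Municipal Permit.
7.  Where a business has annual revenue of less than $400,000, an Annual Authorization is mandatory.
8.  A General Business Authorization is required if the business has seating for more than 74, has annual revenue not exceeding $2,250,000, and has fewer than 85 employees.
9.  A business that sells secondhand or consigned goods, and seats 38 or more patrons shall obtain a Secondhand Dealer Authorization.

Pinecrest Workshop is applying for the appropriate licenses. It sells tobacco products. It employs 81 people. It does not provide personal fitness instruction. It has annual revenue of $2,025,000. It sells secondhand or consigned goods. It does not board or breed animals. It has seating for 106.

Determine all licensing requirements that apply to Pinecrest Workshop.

1. sells tobacco products; sells secondhand or consigned goods; revenue $2,025,000 ≤ $2,675,000 → Regulatory Authorization required.
2. seating 106 ≤ 132; does not provide personal fitness instruction → Trade Permit not required.
3. employees 81 ≥ 57; sells secondhand or consigned goods; sells tobacco products → Large Employer Authorization required.
4. seating 106 < 114; sells tobacco products → Standard Certificate not required.
5. seating 106 > 48; employees 81 < 90 → Trade Registration required.
6. seating 106 > 24; sells tobacco products → Municipal Permit not required.
7. revenue $2,025,000 ≥ $400,000 → Annual Authorization not required.
8. seating 106 > 74; revenue $2,025,000 ≤ $2,250,000; employees 81 < 85 → General Business Authorization required.
9. sells secondhand or consigned goods; seating 106 ≥ 38 → Secondhand Dealer Authorization required.

General Business Authorization, Large Employer Authorization, Regulatory Authorization, Secondhand Dealer Authorization, Trade Registration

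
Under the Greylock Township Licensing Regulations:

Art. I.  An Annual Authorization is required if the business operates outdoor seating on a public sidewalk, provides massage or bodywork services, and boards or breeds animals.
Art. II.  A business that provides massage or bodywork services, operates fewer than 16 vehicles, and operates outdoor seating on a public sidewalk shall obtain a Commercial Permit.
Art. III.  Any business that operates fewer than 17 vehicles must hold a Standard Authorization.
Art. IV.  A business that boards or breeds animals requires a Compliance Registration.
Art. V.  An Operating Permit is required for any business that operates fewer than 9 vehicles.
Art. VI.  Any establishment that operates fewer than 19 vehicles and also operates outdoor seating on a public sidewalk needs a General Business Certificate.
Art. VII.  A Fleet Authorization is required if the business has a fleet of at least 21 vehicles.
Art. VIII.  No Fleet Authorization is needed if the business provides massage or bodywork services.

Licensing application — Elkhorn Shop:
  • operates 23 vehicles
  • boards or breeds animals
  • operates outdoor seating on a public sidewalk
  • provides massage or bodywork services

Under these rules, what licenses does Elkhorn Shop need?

Annual Authorization, Compliance Registration

Art. I. operates outdoor seating on a public sidewalk; provides massage or bodywork services; boards or breeds animals → Annual Authorization required.
Art. II. provides massage or bodywork services; vehicles 23 ≥ 16; operates outdoor seating on a public sidewalk → Commercial Permit not required.
Art. III. vehicles 23 ≥ 17 → Standard Authorization not required.
Art. IV. boards or breeds animals → Compliance Registration required.
Art. V. vehicles 23 ≥ 9 → Operating Permit not required.
Art. VI. vehicles 23 ≥ 19; operates outdoor seating on a public sidewalk → General Business Certificate not required.
Art. VII. vehicles 23 ≥ 21 → Fleet Authorization required.
Art. VIII. provides massage or bodywork services → exempt from Fleet Authorization.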